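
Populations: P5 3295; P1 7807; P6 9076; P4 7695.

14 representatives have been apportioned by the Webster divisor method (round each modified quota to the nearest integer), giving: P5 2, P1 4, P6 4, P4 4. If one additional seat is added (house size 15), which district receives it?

Priority for the next seat is population ÷ (current seats + 0.5).
Priorities: P5 1318.000, P1 1734.889, P6 2016.889, P4 1710.000.
Highest priority: P6.

P6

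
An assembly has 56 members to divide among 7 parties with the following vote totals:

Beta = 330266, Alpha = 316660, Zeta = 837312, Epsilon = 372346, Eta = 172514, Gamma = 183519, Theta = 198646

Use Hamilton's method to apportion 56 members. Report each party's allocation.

Beta=8, Alpha=7, Zeta=19, Epsilon=9, Eta=4, Gamma=4, Theta=5

Standard divisor: 2411263 ÷ 56 ≈ 43058.268.
Standard quotas: Beta 7.6702, Alpha 7.3542, Zeta 19.4460, Epsilon 8.6475, Eta 4.0065, Gamma 4.2621, Theta 4.6134.
Lower quotas: Beta 7, Alpha 7, Zeta 19, Epsilon 8, Eta 4, Gamma 4, Theta 4 (sum 53, leaving 3 seats).
Remainders in descending order: Beta 0.6702, Epsilon 0.6475, Theta 0.6134, Zeta 0.4460, Alpha 0.3542, Gamma 0.2621, Eta 0.0065.
Largest remainders: Beta, Epsilon, Theta receive the extra seats.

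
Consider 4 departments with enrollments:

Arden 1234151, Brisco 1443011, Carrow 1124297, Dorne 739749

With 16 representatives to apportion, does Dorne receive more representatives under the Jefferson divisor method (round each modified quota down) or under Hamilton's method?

Jefferson: Arden 5, Brisco 5, Carrow 4, Dorne 2.
Hamilton: Arden 4, Brisco 5, Carrow 4, Dorne 3.
Dorne gets 2 under Jefferson and 3 under Hamilton.

Hamilton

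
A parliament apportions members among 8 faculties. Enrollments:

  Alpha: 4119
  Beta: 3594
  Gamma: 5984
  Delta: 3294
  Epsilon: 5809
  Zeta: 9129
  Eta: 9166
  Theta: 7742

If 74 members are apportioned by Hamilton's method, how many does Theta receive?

Total 48837; standard divisor 48837/74 ≈ 659.959.
Standard quotas: Alpha 6.2413, Beta 5.4458, Gamma 9.0672, Delta 4.9912, Epsilon 8.8021, Zeta 13.8327, Eta 13.8887, Theta 11.7310.
Lower quotas: Alpha 6, Beta 5, Gamma 9, Delta 4, Epsilon 8, Zeta 13, Eta 13, Theta 11 (sum 69, leaving 5 seats).
Remainders in descending order: Delta 0.9912, Eta 0.8887, Zeta 0.8327, Epsilon 0.8021, Theta 0.7310, Beta 0.4458, Alpha 0.2413, Gamma 0.0672.
Largest remainders: Delta, Eta, Zeta, Epsilon, Theta receive the extra seats.
Theta receives 12.

12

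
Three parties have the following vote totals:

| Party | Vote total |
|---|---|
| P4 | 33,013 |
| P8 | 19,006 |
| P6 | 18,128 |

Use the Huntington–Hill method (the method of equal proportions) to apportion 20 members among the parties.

P4 10; P8 5; P6 5

With divisor 3475: modified quotas P4 9.500, P8 5.469, P6 5.217.
Geometric-mean thresholds: P4 √(9·10)=9.487, P8 √(5·6)=5.477, P6 √(5·6)=5.477.
Each quota rounded against its threshold gives P4 10, P8 5, P6 5 (total 20).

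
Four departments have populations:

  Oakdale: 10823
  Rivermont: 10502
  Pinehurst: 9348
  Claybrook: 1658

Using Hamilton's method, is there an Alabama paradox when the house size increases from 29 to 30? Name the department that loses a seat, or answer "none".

Claybrook

At 29 seats: Oakdale 10, Rivermont 9, Pinehurst 8, Claybrook 2.
At 30 seats: Oakdale 10, Rivermont 10, Pinehurst 9, Claybrook 1.
Claybrook drops from 2 to 1.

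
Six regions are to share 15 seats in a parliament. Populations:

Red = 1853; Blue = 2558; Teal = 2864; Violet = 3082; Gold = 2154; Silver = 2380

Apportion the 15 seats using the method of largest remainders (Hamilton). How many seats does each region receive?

Red=2; Blue=3; Teal=3; Violet=3; Gold=2; Silver=2

Standard divisor: 14891 ÷ 15 ≈ 992.733.
Standard quotas: Red 1.867, Blue 2.577, Teal 2.885, Violet 3.105, Gold 2.170, Silver 2.397.
Lower quotas: Red 1, Blue 2, Teal 2, Violet 3, Gold 2, Silver 2 (sum 12, leaving 3 seats).
Remainders in descending order: Teal 0.885, Red 0.867, Blue 0.577, Silver 0.397, Gold 0.170, Violet 0.105.
Largest remainders: Teal, Red, Blue receive the extra seats.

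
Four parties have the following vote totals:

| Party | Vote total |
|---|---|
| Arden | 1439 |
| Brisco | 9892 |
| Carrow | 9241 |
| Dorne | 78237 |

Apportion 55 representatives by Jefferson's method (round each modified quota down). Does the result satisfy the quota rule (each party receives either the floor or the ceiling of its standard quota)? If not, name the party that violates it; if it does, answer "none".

Dorne

Standard quotas: Arden 0.801, Brisco 5.506, Carrow 5.144, Dorne 43.549.
Jefferson allocation: Arden 0, Brisco 5, Carrow 5, Dorne 45.
Dorne has quota 43.549 (lower 43, upper 44) but receives 45 — outside the quota interval.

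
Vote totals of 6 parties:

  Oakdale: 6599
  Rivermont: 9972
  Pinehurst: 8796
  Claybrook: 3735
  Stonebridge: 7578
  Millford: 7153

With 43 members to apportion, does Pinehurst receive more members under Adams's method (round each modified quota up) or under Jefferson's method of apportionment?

Adams: Oakdale 7, Rivermont 10, Pinehurst 8, Claybrook 4, Stonebridge 7, Millford 7.
Jefferson: Oakdale 6, Rivermont 10, Pinehurst 9, Claybrook 3, Stonebridge 8, Millford 7.
Pinehurst gets 8 under Adams and 9 under Jefferson.

Jefferson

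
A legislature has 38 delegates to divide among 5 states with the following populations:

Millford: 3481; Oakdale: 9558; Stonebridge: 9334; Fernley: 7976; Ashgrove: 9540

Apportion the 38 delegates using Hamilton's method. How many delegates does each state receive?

Total 39889; standard divisor 39889/38 ≈ 1049.711.
Standard quotas: Millford 3.3162, Oakdale 9.1054, Stonebridge 8.8920, Fernley 7.5983, Ashgrove 9.0882.
Lower quotas: Millford 3, Oakdale 9, Stonebridge 8, Fernley 7, Ashgrove 9 (sum 36, leaving 2 seats).
Remainders in descending order: Stonebridge 0.8920, Fernley 0.5983, Millford 0.3162, Oakdale 0.1054, Ashgrove 0.0882.
Largest remainders: Stonebridge, Fernley receive the extra seats.

Millford=3; Oakdale=9; Stonebridge=9; Fernley=8; Ashgrove=9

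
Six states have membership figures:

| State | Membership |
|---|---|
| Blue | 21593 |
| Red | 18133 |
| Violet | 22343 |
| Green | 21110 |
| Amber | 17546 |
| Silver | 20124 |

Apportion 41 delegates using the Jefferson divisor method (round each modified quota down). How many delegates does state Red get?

Standard divisor 120849/41 ≈ 2947.537; standard quotas: Blue 7.326, Red 6.152, Violet 7.580, Green 7.162, Amber 5.953, Silver 6.827.
Rounding down gives 7, 6, 7, 7, 5, 6 = 38 seats, so the divisor must be adjusted.
With modified divisor 2750: modified quotas Blue 7.852, Red 6.594, Violet 8.125, Green 7.676, Amber 6.380, Silver 7.318.
Rounding down: Blue 7, Red 6, Violet 8, Green 7, Amber 6, Silver 7 (total 41).
Red receives 6.

6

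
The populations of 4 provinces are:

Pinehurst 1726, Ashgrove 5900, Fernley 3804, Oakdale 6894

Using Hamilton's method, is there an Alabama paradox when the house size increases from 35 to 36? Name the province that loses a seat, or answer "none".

At 35 seats: Pinehurst 4, Ashgrove 11, Fernley 7, Oakdale 13.
At 36 seats: Pinehurst 3, Ashgrove 12, Fernley 7, Oakdale 14.
Pinehurst drops from 4 to 3.

Pinehurst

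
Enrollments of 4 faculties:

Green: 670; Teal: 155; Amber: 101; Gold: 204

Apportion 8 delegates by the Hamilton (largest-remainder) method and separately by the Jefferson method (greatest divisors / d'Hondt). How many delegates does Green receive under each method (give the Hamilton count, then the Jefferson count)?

Hamilton: Green 5, Teal 1, Amber 1, Gold 1.
Jefferson: Green 6, Teal 1, Amber 0, Gold 1.
Green gets 5 under Hamilton and 6 under Jefferson.

5 and 6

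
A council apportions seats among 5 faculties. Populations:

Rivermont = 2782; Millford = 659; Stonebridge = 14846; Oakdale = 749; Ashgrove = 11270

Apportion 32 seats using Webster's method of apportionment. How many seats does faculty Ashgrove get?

Standard divisor 30306/32 ≈ 947.062; standard quotas: Rivermont 2.938, Millford 0.696, Stonebridge 15.676, Oakdale 0.791, Ashgrove 11.900.
Rounding to the nearest integer gives 3, 1, 16, 1, 12 = 33 seats, so the divisor must be adjusted.
With modified divisor 970: modified quotas Rivermont 2.868, Millford 0.679, Stonebridge 15.305, Oakdale 0.772, Ashgrove 11.619.
Rounding to the nearest integer: Rivermont 3, Millford 1, Stonebridge 15, Oakdale 1, Ashgrove 12 (total 32).
Ashgrove receives 12.

12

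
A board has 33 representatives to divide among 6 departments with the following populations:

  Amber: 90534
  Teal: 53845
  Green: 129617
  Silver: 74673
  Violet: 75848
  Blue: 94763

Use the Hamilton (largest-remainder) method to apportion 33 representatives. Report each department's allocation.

Total 519280; standard divisor 519280/33 ≈ 15735.758.
Standard quotas: Amber 5.7534, Teal 3.4218, Green 8.2371, Silver 4.7454, Violet 4.8201, Blue 6.0221.
Lower quotas: Amber 5, Teal 3, Green 8, Silver 4, Violet 4, Blue 6 (sum 30, leaving 3 seats).
Remainders in descending order: Violet 0.8201, Amber 0.7534, Silver 0.7454, Teal 0.4218, Green 0.2371, Blue 0.0221.
Largest remainders: Violet, Amber, Silver receive the extra seats.

Amber: 6, Teal: 3, Green: 8, Silver: 5, Violet: 5, Blue: 6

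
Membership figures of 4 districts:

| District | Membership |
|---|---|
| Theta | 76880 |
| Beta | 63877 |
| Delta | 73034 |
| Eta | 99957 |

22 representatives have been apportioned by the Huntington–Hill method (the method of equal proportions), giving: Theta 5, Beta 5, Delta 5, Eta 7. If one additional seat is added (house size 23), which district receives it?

Theta

Priority for the next seat is population ÷ (√(s·(s+1))).
Priorities: Theta 14036.303, Beta 11662.291, Delta 13334.123, Eta 13357.316.
Highest priority: Theta.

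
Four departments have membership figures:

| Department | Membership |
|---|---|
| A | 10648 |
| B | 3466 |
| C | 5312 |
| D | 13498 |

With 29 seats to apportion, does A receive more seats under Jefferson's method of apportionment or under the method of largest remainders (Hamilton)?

Jefferson

Jefferson: A 10, B 3, C 4, D 12.
Hamilton: A 9, B 3, C 5, D 12.
A gets 10 under Jefferson and 9 under Hamilton.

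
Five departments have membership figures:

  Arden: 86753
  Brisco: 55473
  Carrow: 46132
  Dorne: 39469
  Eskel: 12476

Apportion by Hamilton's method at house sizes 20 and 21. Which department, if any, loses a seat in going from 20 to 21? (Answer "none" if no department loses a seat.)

At 20 seats: Arden 7, Brisco 5, Carrow 4, Dorne 3, Eskel 1.
At 21 seats: Arden 8, Brisco 5, Carrow 4, Dorne 3, Eskel 1.
No department's allocation decreased.

none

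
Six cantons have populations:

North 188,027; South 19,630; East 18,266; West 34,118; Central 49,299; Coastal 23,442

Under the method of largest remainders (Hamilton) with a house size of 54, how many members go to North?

The standard divisor is 332782/54 ≈ 6162.63.
Standard quotas: North 30.5108, South 3.1853, East 2.9640, West 5.5363, Central 7.9997, Coastal 3.8039.
Lower quotas: North 30, South 3, East 2, West 5, Central 7, Coastal 3 (sum 50, leaving 4 seats).
Remainders in descending order: Central 0.9997, East 0.9640, Coastal 0.8039, West 0.5363, North 0.5108, South 0.1853.
The surplus seats go to Central, East, Coastal, West.
North receives 30.

30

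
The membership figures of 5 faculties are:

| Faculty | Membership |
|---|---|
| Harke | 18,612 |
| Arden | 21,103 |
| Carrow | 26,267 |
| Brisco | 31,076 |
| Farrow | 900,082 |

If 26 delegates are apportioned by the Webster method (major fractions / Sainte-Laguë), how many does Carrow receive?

Standard divisor 997140/26 ≈ 38351.538; standard quotas: Harke 0.485, Arden 0.550, Carrow 0.685, Brisco 0.810, Farrow 23.469.
Rounding to the nearest integer gives Harke 0, Arden 1, Carrow 1, Brisco 1, Farrow 23 — total 26, matching the house size, so no adjustment is needed.
Carrow receives 1.

1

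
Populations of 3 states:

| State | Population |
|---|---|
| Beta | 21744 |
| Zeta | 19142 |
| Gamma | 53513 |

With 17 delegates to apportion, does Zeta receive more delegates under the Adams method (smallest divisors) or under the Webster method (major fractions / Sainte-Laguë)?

Adams

Adams: Beta 4, Zeta 4, Gamma 9.
Webster: Beta 4, Zeta 3, Gamma 10.
Zeta gets 4 under Adams and 3 under Webster.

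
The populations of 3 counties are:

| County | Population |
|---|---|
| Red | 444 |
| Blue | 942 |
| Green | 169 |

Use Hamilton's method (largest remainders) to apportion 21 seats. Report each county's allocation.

The standard divisor is 1555/21 ≈ 74.048.
Standard quotas: Red 5.996, Blue 12.722, Green 2.282.
Lower quotas: Red 5, Blue 12, Green 2 (sum 19, leaving 2 seats).
Remainders in descending order: Red 0.996, Blue 0.722, Green 0.282.
Largest remainders: Red, Blue receive the extra seats.

Red: 6; Blue: 13; Green: 2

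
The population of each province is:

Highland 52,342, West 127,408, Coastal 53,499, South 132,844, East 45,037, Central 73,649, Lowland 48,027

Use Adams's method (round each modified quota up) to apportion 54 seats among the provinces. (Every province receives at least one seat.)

Highland=5, West=13, Coastal=6, South=13, East=5, Central=7, Lowland=5

Standard divisor 532806/54 ≈ 9866.778; standard quotas: Highland 5.305, West 12.913, Coastal 5.422, South 13.464, East 4.565, Central 7.464, Lowland 4.868.
Rounding up gives 6, 13, 6, 14, 5, 8, 5 = 57 seats, so the divisor must be adjusted.
With modified divisor 10570: modified quotas Highland 4.952, West 12.054, Coastal 5.061, South 12.568, East 4.261, Central 6.968, Lowland 4.544.
Rounding up: Highland 5, West 13, Coastal 6, South 13, East 5, Central 7, Lowland 5 (total 54).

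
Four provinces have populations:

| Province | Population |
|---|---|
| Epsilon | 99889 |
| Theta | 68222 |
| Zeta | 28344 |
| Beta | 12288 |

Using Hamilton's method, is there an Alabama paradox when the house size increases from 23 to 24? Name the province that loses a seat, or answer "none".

At 23 seats: Epsilon 11, Theta 8, Zeta 3, Beta 1.
At 24 seats: Epsilon 12, Theta 8, Zeta 3, Beta 1.
No province's allocation decreased.

none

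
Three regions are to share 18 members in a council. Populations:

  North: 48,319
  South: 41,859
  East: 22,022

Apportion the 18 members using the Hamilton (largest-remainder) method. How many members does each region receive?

The standard divisor is 112200/18 ≈ 6233.333.
Standard quotas: North 7.7517, South 6.7153, East 3.5329.
Lower quotas: North 7, South 6, East 3 (sum 16, leaving 2 seats).
Remainders in descending order: North 0.7517, South 0.7153, East 0.5329.
The surplus seats go to North, South.

North 8; South 7; East 3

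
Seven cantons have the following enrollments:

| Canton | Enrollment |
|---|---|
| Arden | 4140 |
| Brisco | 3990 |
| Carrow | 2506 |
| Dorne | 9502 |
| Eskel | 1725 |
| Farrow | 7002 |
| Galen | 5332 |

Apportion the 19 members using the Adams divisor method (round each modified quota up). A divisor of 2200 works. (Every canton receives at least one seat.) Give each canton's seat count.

Arden=2, Brisco=2, Carrow=2, Dorne=5, Eskel=1, Farrow=4, Galen=3

With modified divisor 2200: modified quotas Arden 1.882, Brisco 1.814, Carrow 1.139, Dorne 4.319, Eskel 0.784, Farrow 3.183, Galen 2.424.
Rounding up: Arden 2, Brisco 2, Carrow 2, Dorne 5, Eskel 1, Farrow 4, Galen 3 (total 19).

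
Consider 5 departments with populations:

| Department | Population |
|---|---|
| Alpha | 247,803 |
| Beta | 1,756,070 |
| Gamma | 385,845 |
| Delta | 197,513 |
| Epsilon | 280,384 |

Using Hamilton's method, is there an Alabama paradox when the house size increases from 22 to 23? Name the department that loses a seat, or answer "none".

none

At 22 seats: Alpha 2, Beta 13, Gamma 3, Delta 2, Epsilon 2.
At 23 seats: Alpha 2, Beta 14, Gamma 3, Delta 2, Epsilon 2.
No department's allocation decreased.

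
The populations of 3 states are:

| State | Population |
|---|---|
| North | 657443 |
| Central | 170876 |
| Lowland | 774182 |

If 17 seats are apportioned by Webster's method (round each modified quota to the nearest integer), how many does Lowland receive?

8

Standard divisor 1602501/17 ≈ 94264.765; standard quotas: North 6.974, Central 1.813, Lowland 8.213.
Rounding to the nearest integer gives North 7, Central 2, Lowland 8 — total 17, matching the house size, so no adjustment is needed.
Lowland receives 8.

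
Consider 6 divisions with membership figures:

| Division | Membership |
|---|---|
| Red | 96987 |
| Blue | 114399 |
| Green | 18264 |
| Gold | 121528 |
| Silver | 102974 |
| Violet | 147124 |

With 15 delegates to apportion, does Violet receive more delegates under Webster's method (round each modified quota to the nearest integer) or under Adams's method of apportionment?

Webster: Red 2, Blue 3, Green 0, Gold 3, Silver 3, Violet 4.
Adams: Red 2, Blue 3, Green 1, Gold 3, Silver 3, Violet 3.
Violet gets 4 under Webster and 3 under Adams.

Webster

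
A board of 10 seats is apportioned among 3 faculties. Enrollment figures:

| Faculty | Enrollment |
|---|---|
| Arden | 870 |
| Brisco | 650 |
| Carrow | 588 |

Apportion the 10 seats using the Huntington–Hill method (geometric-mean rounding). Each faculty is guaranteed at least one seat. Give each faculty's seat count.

With divisor 217: modified quotas Arden 4.009, Brisco 2.995, Carrow 2.710.
Geometric-mean thresholds: Arden √(4·5)=4.472, Brisco √(2·3)=2.449, Carrow √(2·3)=2.449.
Each quota rounded against its threshold gives Arden 4, Brisco 3, Carrow 3 (total 10).

Arden 4; Brisco 3; Carrow 3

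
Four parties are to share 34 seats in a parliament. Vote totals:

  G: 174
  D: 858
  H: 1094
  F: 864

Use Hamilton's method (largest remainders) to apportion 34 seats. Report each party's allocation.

Standard divisor: 2990 ÷ 34 ≈ 87.941.
Standard quotas: G 1.979, D 9.757, H 12.440, F 9.825.
Lower quotas: G 1, D 9, H 12, F 9 (sum 31, leaving 3 seats).
Remainders in descending order: G 0.979, F 0.825, D 0.757, H 0.440.
Largest remainders: G, F, D receive the extra seats.

G 2, D 10, H 12, F 10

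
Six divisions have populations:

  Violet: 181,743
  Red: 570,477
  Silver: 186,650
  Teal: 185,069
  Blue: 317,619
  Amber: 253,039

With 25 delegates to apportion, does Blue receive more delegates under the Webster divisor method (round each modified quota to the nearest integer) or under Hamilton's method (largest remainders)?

Hamilton

Webster: Violet 3, Red 8, Silver 3, Teal 3, Blue 4, Amber 4.
Hamilton: Violet 2, Red 8, Silver 3, Teal 3, Blue 5, Amber 4.
Blue gets 4 under Webster and 5 under Hamilton.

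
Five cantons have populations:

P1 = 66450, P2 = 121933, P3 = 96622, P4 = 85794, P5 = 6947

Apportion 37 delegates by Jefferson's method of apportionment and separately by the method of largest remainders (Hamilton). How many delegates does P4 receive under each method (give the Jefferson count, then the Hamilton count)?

Jefferson: P1 6, P2 12, P3 10, P4 9, P5 0.
Hamilton: P1 7, P2 12, P3 9, P4 8, P5 1.
P4 gets 9 under Jefferson and 8 under Hamilton.

9 and 8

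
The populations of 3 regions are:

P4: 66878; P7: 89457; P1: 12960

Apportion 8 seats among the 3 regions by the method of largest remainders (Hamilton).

The standard divisor is 169295/8 ≈ 21161.875.
Standard quotas: P4 3.1603, P7 4.2273, P1 0.6124.
Lower quotas: P4 3, P7 4, P1 0 (sum 7, leaving 1 seat).
Remainders in descending order: P1 0.6124, P7 0.2273, P4 0.1603.
Largest remainder: P1 receives the extra seat.

P4: 3; P7: 4; P1: 1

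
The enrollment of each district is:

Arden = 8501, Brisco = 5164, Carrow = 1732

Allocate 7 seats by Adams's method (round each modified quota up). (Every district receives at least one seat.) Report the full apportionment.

Standard divisor 15397/7 ≈ 2199.571; standard quotas: Arden 3.865, Brisco 2.348, Carrow 0.787.
Rounding up gives 4, 3, 1 = 8 seats, so the divisor must be adjusted.
With modified divisor 2700: modified quotas Arden 3.149, Brisco 1.913, Carrow 0.641.
Rounding up: Arden 4, Brisco 2, Carrow 1 (total 7).

Arden 4, Brisco 2, Carrow 1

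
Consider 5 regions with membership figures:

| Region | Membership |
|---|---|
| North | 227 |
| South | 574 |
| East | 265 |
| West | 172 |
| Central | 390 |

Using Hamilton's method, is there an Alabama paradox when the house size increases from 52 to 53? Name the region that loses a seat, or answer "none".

At 52 seats: North 7, South 18, East 9, West 6, Central 12.
At 53 seats: North 7, South 19, East 9, West 5, Central 13.
West drops from 6 to 5.

West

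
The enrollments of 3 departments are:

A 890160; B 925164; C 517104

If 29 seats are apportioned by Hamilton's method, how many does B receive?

Total 2332428; standard divisor 2332428/29 ≈ 80428.552.
Standard quotas: A 11.0677, B 11.5029, C 6.4294.
Lower quotas: A 11, B 11, C 6 (sum 28, leaving 1 seat).
Remainders in descending order: B 0.5029, C 0.4294, A 0.0677.
Largest remainder: B receives the extra seat.
B receives 12.

12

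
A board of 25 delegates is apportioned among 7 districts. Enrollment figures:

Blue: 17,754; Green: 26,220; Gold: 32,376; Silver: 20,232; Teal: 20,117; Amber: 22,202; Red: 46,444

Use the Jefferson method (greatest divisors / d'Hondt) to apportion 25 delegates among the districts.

Standard divisor 185345/25 ≈ 7413.8; standard quotas: Blue 2.395, Green 3.537, Gold 4.367, Silver 2.729, Teal 2.713, Amber 2.995, Red 6.265.
Rounding down gives 2, 3, 4, 2, 2, 2, 6 = 21 seats, so the divisor must be adjusted.
With modified divisor 6600: modified quotas Blue 2.690, Green 3.973, Gold 4.905, Silver 3.065, Teal 3.048, Amber 3.364, Red 7.037.
Rounding down: Blue 2, Green 3, Gold 4, Silver 3, Teal 3, Amber 3, Red 7 (total 25).

Blue 2, Green 3, Gold 4, Silver 3, Teal 3, Amber 3, Red 7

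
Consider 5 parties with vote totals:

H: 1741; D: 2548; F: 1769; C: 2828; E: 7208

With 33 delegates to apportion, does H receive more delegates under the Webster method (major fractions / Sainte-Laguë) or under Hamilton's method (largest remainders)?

Webster

Webster: H 4, D 5, F 4, C 6, E 14.
Hamilton: H 3, D 5, F 4, C 6, E 15.
H gets 4 under Webster and 3 under Hamilton.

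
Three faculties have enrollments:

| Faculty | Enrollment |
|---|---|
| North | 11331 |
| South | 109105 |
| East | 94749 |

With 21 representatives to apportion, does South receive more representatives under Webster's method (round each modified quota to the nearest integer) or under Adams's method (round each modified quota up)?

Webster

Webster: North 1, South 11, East 9.
Adams: North 2, South 10, East 9.
South gets 11 under Webster and 10 under Adams.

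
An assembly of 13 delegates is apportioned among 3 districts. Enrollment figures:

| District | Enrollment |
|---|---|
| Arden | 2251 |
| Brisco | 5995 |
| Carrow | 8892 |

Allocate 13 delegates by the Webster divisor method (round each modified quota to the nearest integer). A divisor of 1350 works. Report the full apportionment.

Arden 2; Brisco 4; Carrow 7

With modified divisor 1350: modified quotas Arden 1.667, Brisco 4.441, Carrow 6.587.
Rounding to the nearest integer: Arden 2, Brisco 4, Carrow 7 (total 13).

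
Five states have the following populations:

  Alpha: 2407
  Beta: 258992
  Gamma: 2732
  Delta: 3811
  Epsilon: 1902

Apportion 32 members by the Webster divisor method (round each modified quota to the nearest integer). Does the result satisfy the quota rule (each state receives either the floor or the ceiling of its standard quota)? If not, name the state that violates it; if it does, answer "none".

Beta

Standard quotas: Alpha 0.285, Beta 30.713, Gamma 0.324, Delta 0.452, Epsilon 0.226.
Webster allocation: Alpha 0, Beta 32, Gamma 0, Delta 0, Epsilon 0.
Beta has quota 30.713 (lower 30, upper 31) but receives 32 — outside the quota interval.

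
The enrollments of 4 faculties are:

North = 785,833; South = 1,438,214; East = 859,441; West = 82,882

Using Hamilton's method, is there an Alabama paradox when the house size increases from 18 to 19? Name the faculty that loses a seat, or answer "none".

At 18 seats: North 4, South 8, East 5, West 1.
At 19 seats: North 5, South 9, East 5, West 0.
West drops from 1 to 0.

West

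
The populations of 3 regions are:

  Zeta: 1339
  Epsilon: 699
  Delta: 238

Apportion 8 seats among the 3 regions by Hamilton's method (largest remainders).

Zeta 5; Epsilon 2; Delta 1

Total 2276; standard divisor 2276/8 ≈ 284.5.
Standard quotas: Zeta 4.707, Epsilon 2.457, Delta 0.837.
Lower quotas: Zeta 4, Epsilon 2, Delta 0 (sum 6, leaving 2 seats).
Remainders in descending order: Delta 0.837, Zeta 0.707, Epsilon 0.457.
Largest remainders: Delta, Zeta receive the extra seats.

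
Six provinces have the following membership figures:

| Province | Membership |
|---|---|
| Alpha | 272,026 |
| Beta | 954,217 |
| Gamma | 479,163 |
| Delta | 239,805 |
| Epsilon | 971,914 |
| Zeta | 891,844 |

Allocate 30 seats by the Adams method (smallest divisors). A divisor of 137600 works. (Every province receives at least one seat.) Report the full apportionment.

Alpha 2; Beta 7; Gamma 4; Delta 2; Epsilon 8; Zeta 7

With modified divisor 137600: modified quotas Alpha 1.977, Beta 6.935, Gamma 3.482, Delta 1.743, Epsilon 7.063, Zeta 6.481.
Rounding up: Alpha 2, Beta 7, Gamma 4, Delta 2, Epsilon 8, Zeta 7 (total 30).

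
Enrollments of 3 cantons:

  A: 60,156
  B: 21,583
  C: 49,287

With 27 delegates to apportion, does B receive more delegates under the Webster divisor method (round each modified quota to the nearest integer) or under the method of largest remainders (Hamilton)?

Hamilton

Webster: A 13, B 4, C 10.
Hamilton: A 12, B 5, C 10.
B gets 4 under Webster and 5 under Hamilton.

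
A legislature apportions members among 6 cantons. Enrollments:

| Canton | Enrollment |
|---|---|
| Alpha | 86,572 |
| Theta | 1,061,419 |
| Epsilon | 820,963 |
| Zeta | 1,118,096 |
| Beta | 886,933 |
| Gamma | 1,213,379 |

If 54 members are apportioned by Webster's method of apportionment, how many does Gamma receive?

Standard divisor 5187362/54 ≈ 96062.259; standard quotas: Alpha 0.901, Theta 11.049, Epsilon 8.546, Zeta 11.639, Beta 9.233, Gamma 12.631.
Rounding to the nearest integer gives 1, 11, 9, 12, 9, 13 = 55 seats, so the divisor must be adjusted.
With modified divisor 96830: modified quotas Alpha 0.894, Theta 10.962, Epsilon 8.478, Zeta 11.547, Beta 9.160, Gamma 12.531.
Rounding to the nearest integer: Alpha 1, Theta 11, Epsilon 8, Zeta 12, Beta 9, Gamma 13 (total 54).
Gamma receives 13.

13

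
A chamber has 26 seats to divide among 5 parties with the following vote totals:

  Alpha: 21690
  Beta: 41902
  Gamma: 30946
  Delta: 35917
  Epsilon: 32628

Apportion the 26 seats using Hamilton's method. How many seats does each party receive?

Standard divisor: 163083 ÷ 26 ≈ 6272.423.
Standard quotas: Alpha 3.4580, Beta 6.6804, Gamma 4.9337, Delta 5.7262, Epsilon 5.2018.
Lower quotas: Alpha 3, Beta 6, Gamma 4, Delta 5, Epsilon 5 (sum 23, leaving 3 seats).
Remainders in descending order: Gamma 0.9337, Delta 0.7262, Beta 0.6804, Alpha 0.4580, Epsilon 0.2018.
The surplus seats go to Gamma, Delta, Beta.

Alpha 3, Beta 7, Gamma 5, Delta 6, Epsilon 5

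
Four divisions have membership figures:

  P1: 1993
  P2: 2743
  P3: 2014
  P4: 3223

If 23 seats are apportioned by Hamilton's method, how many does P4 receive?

7

Standard divisor: 9973 ÷ 23 ≈ 433.609.
Standard quotas: P1 4.596, P2 6.326, P3 4.645, P4 7.433.
Lower quotas: P1 4, P2 6, P3 4, P4 7 (sum 21, leaving 2 seats).
Remainders in descending order: P3 0.645, P1 0.596, P4 0.433, P2 0.326.
The surplus seats go to P3, P1.
P4 receives 7.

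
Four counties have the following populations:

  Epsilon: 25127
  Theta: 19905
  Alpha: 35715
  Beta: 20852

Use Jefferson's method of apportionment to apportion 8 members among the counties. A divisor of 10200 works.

With modified divisor 10200: modified quotas Epsilon 2.463, Theta 1.951, Alpha 3.501, Beta 2.044.
Rounding down: Epsilon 2, Theta 1, Alpha 3, Beta 2 (total 8).

Epsilon 2, Theta 1, Alpha 3, Beta 2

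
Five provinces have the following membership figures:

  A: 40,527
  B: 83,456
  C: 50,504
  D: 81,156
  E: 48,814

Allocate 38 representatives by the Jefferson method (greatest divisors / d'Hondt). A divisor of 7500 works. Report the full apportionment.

With modified divisor 7500: modified quotas A 5.404, B 11.127, C 6.734, D 10.821, E 6.509.
Rounding down: A 5, B 11, C 6, D 10, E 6 (total 38).

A 5; B 11; C 6; D 10; E 6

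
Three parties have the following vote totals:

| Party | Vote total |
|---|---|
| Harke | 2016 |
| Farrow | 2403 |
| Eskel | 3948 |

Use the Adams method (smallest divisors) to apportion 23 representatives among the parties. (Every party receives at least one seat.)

Standard divisor 8367/23 ≈ 363.783; standard quotas: Harke 5.542, Farrow 6.606, Eskel 10.853.
Rounding up gives 6, 7, 11 = 24 seats, so the divisor must be adjusted.
With modified divisor 398: modified quotas Harke 5.065, Farrow 6.038, Eskel 9.920.
Rounding up: Harke 6, Farrow 7, Eskel 10 (total 23).

Harke 6; Farrow 7; Eskel 10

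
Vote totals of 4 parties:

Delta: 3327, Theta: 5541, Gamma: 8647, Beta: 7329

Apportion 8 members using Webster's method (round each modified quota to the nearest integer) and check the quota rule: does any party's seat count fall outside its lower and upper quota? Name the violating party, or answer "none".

Standard quotas: Delta 1.071, Theta 1.784, Gamma 2.784, Beta 2.360.
Webster allocation: Delta 1, Theta 2, Gamma 3, Beta 2.
Every allocation lies between the lower and upper quota.

none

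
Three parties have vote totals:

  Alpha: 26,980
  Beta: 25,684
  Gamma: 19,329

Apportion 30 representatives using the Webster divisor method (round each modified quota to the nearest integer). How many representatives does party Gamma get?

Standard divisor 71993/30 ≈ 2399.767; standard quotas: Alpha 11.243, Beta 10.703, Gamma 8.055.
Rounding to the nearest integer gives Alpha 11, Beta 11, Gamma 8 — total 30, matching the house size, so no adjustment is needed.
Gamma receives 8.

8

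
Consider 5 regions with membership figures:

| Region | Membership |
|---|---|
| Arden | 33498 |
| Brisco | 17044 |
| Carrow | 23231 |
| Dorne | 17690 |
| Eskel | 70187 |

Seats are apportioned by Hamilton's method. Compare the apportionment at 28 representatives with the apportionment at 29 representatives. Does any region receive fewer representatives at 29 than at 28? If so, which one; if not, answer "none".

none

At 28 seats: Arden 6, Brisco 3, Carrow 4, Dorne 3, Eskel 12.
At 29 seats: Arden 6, Brisco 3, Carrow 4, Dorne 3, Eskel 13.
No region's allocation decreased.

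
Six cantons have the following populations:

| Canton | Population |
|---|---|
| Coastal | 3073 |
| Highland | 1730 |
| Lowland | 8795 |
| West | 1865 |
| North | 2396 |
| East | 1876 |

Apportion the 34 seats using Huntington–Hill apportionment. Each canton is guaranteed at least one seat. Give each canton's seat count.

With divisor 564: modified quotas Coastal 5.449, Highland 3.067, Lowland 15.594, West 3.307, North 4.248, East 3.326.
Geometric-mean thresholds: Coastal √(5·6)=5.477, Highland √(3·4)=3.464, Lowland √(15·16)=15.492, West √(3·4)=3.464, North √(4·5)=4.472, East √(3·4)=3.464.
Each quota rounded against its threshold gives Coastal 5, Highland 3, Lowland 16, West 3, North 4, East 3 (total 34).

Coastal 5, Highland 3, Lowland 16, West 3, North 4, East 3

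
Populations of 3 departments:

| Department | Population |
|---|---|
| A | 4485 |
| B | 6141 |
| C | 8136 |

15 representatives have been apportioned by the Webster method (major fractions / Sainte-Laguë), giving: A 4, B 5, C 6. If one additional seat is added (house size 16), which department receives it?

Priority for the next seat is population ÷ (current seats + 0.5).
Priorities: A 996.667, B 1116.545, C 1251.692.
Highest priority: C.

C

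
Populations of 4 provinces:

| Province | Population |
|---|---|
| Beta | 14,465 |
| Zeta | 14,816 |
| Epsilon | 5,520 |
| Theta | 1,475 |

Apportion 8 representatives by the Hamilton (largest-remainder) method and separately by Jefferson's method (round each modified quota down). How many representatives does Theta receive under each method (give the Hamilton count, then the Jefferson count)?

Hamilton: Beta 3, Zeta 3, Epsilon 1, Theta 1.
Jefferson: Beta 3, Zeta 4, Epsilon 1, Theta 0.
Theta gets 1 under Hamilton and 0 under Jefferson.

1 and 0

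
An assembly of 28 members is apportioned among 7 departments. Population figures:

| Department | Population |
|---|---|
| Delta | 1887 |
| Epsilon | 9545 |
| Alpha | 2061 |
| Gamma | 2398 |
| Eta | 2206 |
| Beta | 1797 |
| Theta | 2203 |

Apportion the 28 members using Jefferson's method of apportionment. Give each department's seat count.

Delta 2, Epsilon 13, Alpha 2, Gamma 3, Eta 3, Beta 2, Theta 3

Standard divisor 22097/28 ≈ 789.179; standard quotas: Delta 2.391, Epsilon 12.095, Alpha 2.612, Gamma 3.039, Eta 2.795, Beta 2.277, Theta 2.792.
Rounding down gives 2, 12, 2, 3, 2, 2, 2 = 25 seats, so the divisor must be adjusted.
With modified divisor 700: modified quotas Delta 2.696, Epsilon 13.636, Alpha 2.944, Gamma 3.426, Eta 3.151, Beta 2.567, Theta 3.147.
Rounding down: Delta 2, Epsilon 13, Alpha 2, Gamma 3, Eta 3, Beta 2, Theta 3 (total 28).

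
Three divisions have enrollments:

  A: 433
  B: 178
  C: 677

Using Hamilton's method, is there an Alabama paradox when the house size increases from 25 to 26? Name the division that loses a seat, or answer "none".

B

At 25 seats: A 8, B 4, C 13.
At 26 seats: A 9, B 3, C 14.
B drops from 4 to 3.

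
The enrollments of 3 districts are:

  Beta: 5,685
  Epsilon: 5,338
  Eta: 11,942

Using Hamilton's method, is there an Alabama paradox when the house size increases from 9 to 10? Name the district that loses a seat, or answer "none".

At 9 seats: Beta 2, Epsilon 2, Eta 5.
At 10 seats: Beta 3, Epsilon 2, Eta 5.
No district's allocation decreased.

none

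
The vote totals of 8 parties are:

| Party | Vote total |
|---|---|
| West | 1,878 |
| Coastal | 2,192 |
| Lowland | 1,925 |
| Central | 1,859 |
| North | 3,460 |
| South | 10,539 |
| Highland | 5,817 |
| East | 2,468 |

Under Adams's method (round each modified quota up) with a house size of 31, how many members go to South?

Standard divisor 30138/31 ≈ 972.194; standard quotas: West 1.932, Coastal 2.255, Lowland 1.980, Central 1.912, North 3.559, South 10.840, Highland 5.983, East 2.539.
Rounding up gives 2, 3, 2, 2, 4, 11, 6, 3 = 33 seats, so the divisor must be adjusted.
With modified divisor 1120: modified quotas West 1.677, Coastal 1.957, Lowland 1.719, Central 1.660, North 3.089, South 9.410, Highland 5.194, East 2.204.
Rounding up: West 2, Coastal 2, Lowland 2, Central 2, North 4, South 10, Highland 6, East 3 (total 31).
South receives 10.

10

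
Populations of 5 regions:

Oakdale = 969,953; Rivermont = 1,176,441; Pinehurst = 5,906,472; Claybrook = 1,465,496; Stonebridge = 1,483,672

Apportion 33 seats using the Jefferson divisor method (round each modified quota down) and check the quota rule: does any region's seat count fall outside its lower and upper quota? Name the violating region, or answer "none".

Standard quotas: Oakdale 2.909, Rivermont 3.529, Pinehurst 17.716, Claybrook 4.396, Stonebridge 4.450.
Jefferson allocation: Oakdale 3, Rivermont 3, Pinehurst 19, Claybrook 4, Stonebridge 4.
Pinehurst has quota 17.716 (lower 17, upper 18) but receives 19 — outside the quota interval.

Pinehurst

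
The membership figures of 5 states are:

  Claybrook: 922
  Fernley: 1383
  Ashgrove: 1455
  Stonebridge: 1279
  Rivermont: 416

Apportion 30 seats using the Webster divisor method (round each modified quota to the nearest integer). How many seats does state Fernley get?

Standard divisor 5455/30 ≈ 181.833; standard quotas: Claybrook 5.071, Fernley 7.606, Ashgrove 8.002, Stonebridge 7.034, Rivermont 2.288.
Rounding to the nearest integer gives Claybrook 5, Fernley 8, Ashgrove 8, Stonebridge 7, Rivermont 2 — total 30, matching the house size, so no adjustment is needed.
Fernley receives 8.

8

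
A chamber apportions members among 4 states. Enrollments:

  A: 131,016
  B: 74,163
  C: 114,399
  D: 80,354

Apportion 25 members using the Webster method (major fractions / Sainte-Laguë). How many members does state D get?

Standard divisor 399932/25 ≈ 15997.28; standard quotas: A 8.190, B 4.636, C 7.151, D 5.023.
Rounding to the nearest integer gives A 8, B 5, C 7, D 5 — total 25, matching the house size, so no adjustment is needed.
D receives 5.

5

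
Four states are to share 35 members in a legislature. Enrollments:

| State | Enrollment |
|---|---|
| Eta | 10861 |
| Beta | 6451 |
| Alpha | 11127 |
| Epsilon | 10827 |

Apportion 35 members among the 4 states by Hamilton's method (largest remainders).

Standard divisor: 39266 ÷ 35 ≈ 1121.886.
Standard quotas: Eta 9.6810, Beta 5.7501, Alpha 9.9181, Epsilon 9.6507.
Lower quotas: Eta 9, Beta 5, Alpha 9, Epsilon 9 (sum 32, leaving 3 seats).
Remainders in descending order: Alpha 0.9181, Beta 0.7501, Eta 0.6810, Epsilon 0.6507.
Largest remainders: Alpha, Beta, Eta receive the extra seats.

Eta: 10, Beta: 6, Alpha: 10, Epsilon: 9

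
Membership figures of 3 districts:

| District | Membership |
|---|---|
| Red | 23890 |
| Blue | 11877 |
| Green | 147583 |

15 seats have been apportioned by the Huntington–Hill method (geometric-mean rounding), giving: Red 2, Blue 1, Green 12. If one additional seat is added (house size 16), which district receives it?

Priority for the next seat is population ÷ (√(s·(s+1))).
Priorities: Red 9753.052, Blue 8398.307, Green 11816.097.
Highest priority: Green.

Green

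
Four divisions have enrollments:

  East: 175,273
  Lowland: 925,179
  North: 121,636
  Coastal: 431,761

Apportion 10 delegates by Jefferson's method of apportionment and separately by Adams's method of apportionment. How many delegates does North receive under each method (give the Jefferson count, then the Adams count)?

0 and 1

Jefferson: East 1, Lowland 6, North 0, Coastal 3.
Adams: East 1, Lowland 5, North 1, Coastal 3.
North gets 0 under Jefferson and 1 under Adams.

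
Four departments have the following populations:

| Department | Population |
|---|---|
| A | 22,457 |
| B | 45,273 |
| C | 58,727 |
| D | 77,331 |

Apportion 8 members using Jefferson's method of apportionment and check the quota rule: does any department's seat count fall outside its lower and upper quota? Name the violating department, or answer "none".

none

Standard quotas: A 0.882, B 1.777, C 2.305, D 3.036.
Jefferson allocation: A 1, B 2, C 2, D 3.
Every allocation lies between the lower and upper quota.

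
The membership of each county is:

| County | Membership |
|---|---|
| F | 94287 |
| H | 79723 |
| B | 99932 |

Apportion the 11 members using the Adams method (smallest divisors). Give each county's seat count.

Standard divisor 273942/11 ≈ 24903.818; standard quotas: F 3.786, H 3.201, B 4.013.
Rounding up gives 4, 4, 5 = 13 seats, so the divisor must be adjusted.
With modified divisor 29000: modified quotas F 3.251, H 2.749, B 3.446.
Rounding up: F 4, H 3, B 4 (total 11).

F 4; H 3; B 4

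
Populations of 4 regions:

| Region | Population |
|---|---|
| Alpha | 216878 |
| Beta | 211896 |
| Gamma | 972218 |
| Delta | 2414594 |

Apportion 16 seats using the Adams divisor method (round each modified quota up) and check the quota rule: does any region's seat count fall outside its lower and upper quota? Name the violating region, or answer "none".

none

Standard quotas: Alpha 0.909, Beta 0.889, Gamma 4.077, Delta 10.125.
Adams allocation: Alpha 1, Beta 1, Gamma 4, Delta 10.
Every allocation lies between the lower and upper quota.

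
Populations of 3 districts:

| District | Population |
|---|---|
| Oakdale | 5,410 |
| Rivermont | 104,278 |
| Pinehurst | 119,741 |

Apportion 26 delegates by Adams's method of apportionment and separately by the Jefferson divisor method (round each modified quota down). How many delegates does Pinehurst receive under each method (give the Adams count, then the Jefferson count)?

13 and 14

Adams: Oakdale 1, Rivermont 12, Pinehurst 13.
Jefferson: Oakdale 0, Rivermont 12, Pinehurst 14.
Pinehurst gets 13 under Adams and 14 under Jefferson.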